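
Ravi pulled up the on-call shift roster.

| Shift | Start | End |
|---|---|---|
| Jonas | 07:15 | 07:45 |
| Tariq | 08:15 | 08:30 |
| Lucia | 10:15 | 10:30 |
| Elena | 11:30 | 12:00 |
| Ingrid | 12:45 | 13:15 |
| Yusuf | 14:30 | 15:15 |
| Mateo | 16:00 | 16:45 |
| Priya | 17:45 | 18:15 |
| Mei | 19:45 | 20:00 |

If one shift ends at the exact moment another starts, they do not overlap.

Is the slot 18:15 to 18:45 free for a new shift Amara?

Yes — the slot is free

Jonas: ends 07:45 at or before Amara starts 18:15 → clear.
Tariq: ends 08:30 at or before Amara starts 18:15 → clear.
Lucia: ends 10:30 at or before Amara starts 18:15 → clear.
Elena: ends 12:00 at or before Amara starts 18:15 → clear.
Ingrid: ends 13:15 at or before Amara starts 18:15 → clear.
Yusuf: ends 15:15 at or before Amara starts 18:15 → clear.
Mateo: ends 16:45 at or before Amara starts 18:15 → clear.
Priya: ends 18:15 at or before Amara starts 18:15 → clear.
Mei: starts 19:45 at or after Amara ends 18:45 → clear.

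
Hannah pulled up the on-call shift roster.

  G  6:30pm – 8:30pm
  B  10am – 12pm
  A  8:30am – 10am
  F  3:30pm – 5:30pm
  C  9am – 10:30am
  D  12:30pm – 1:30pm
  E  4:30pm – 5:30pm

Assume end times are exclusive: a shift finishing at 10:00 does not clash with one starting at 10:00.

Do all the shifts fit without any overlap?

Sorted by start: A, C, B, D, F, E, G.
C starts before A ends → A and C overlap.
That's a conflict, so the schedule is not conflict-free.

No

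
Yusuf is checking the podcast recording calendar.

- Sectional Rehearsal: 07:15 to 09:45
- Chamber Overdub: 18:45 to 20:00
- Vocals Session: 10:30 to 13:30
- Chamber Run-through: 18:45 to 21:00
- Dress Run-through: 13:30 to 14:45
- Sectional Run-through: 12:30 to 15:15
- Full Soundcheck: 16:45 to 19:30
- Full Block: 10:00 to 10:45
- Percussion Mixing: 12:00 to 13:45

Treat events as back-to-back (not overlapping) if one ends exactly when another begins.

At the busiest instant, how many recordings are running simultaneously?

3

Sort all start/end points and keep a running count:
07:15 start Sectional Rehearsal → 1
09:45 end Sectional Rehearsal → 0
10:00 start Full Block → 1
10:30 start Vocals Session → 2
10:45 end Full Block → 1
12:00 start Percussion Mixing → 2
12:30 start Sectional Run-through → 3
13:30 end Vocals Session → 2
13:30 start Dress Run-through → 3
13:45 end Percussion Mixing → 2
14:45 end Dress Run-through → 1
15:15 end Sectional Run-through → 0
16:45 start Full Soundcheck → 1
18:45 start Chamber Overdub → 2
18:45 start Chamber Run-through → 3
19:30 end Full Soundcheck → 2
20:00 end Chamber Overdub → 1
21:00 end Chamber Run-through → 0
Peak is 3, at 12:30 (Percussion Mixing, Sectional Run-through, Vocals Session).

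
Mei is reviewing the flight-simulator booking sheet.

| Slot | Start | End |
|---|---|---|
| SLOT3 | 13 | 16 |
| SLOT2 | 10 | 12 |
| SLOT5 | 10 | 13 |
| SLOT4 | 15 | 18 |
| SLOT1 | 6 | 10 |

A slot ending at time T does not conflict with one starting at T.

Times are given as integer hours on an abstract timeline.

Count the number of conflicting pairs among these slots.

2

Sorted by start: SLOT1, SLOT2, SLOT5, SLOT3, SLOT4.
SLOT2 starts exactly when SLOT1 ends (back-to-back, no overlap), so nothing later overlaps SLOT1 either.
SLOT5 starts before SLOT2 ends → SLOT2 and SLOT5 overlap.
SLOT3 starts after SLOT2 ends, so nothing later overlaps SLOT2 either.
SLOT3 starts exactly when SLOT5 ends (back-to-back, no overlap), so nothing later overlaps SLOT5 either.
SLOT4 starts before SLOT3 ends → SLOT3 and SLOT4 overlap.
Overlapping pairs: SLOT2 & SLOT5, SLOT3 & SLOT4 — 2 in total.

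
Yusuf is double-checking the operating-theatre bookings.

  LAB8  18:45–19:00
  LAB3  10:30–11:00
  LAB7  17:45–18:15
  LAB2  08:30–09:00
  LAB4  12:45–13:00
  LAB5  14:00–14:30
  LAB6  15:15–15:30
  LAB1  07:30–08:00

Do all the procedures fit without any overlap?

Yes

Sorted by start: LAB1, LAB2, LAB3, LAB4, LAB5, LAB6, LAB7, LAB8.
LAB2 starts after LAB1 ends, so LAB1 has no further overlaps.
LAB3 starts after LAB2 ends, so LAB2 has no further overlaps.
LAB4 starts after LAB3 ends, so LAB3 has no further overlaps.
LAB5 starts after LAB4 ends, so LAB4 has no further overlaps.
LAB6 starts after LAB5 ends, so LAB5 has no further overlaps.
LAB7 starts after LAB6 ends, so LAB6 has no further overlaps.
LAB8 starts after LAB7 ends.
Every pair is clear; the schedule has no overlaps.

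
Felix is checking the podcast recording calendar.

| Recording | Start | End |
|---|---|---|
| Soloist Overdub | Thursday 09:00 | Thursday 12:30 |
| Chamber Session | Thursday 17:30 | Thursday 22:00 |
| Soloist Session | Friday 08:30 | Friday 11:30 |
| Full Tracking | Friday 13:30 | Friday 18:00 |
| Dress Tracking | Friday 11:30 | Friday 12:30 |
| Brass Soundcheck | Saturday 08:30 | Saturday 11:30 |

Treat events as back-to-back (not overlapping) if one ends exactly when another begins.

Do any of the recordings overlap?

Sorted by start: Soloist Overdub, Chamber Session, Soloist Session, Dress Tracking, Full Tracking, Brass Soundcheck.
Chamber Session starts after Soloist Overdub ends; Soloist Overdub is clear from here.
Soloist Session starts after Chamber Session ends; Chamber Session is clear from here.
Dress Tracking starts exactly when Soloist Session ends (back-to-back, no overlap); Soloist Session is clear from here.
Full Tracking starts after Dress Tracking ends; Dress Tracking is clear from here.
Brass Soundcheck starts after Full Tracking ends.
Every pair is clear; the schedule has no overlaps.

No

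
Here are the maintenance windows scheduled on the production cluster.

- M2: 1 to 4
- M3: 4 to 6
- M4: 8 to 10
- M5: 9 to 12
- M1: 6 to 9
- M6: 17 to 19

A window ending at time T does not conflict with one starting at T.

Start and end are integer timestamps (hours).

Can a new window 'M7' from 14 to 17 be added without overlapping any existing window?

Yes — the slot is free

M2: ends 4 at or before M7 starts 14 → clear.
M3: ends 6 at or before M7 starts 14 → clear.
M1: ends 9 at or before M7 starts 14 → clear.
M4: ends 10 at or before M7 starts 14 → clear.
M5: ends 12 at or before M7 starts 14 → clear.
M6: starts 17 at or after M7 ends 17 → clear.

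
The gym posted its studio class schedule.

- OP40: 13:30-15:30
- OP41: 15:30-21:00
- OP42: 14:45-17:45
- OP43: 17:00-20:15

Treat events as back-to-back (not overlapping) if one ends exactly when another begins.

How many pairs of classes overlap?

Check each pair: they overlap iff neither finishes before the other starts.
Sorted by start: OP40, OP42, OP41, OP43.
OP42 starts before OP40 ends → OP40 and OP42 overlap.
OP41 starts exactly when OP40 ends (back-to-back, no overlap) — done with OP40.
OP41 starts before OP42 ends → OP42 and OP41 overlap.
OP43 starts before OP42 ends → OP42 and OP43 overlap.
OP43 starts before OP41 ends → OP41 and OP43 overlap.
Overlapping pairs: OP40 & OP42, OP41 & OP42, OP41 & OP43, OP42 & OP43 — 4 in total.

4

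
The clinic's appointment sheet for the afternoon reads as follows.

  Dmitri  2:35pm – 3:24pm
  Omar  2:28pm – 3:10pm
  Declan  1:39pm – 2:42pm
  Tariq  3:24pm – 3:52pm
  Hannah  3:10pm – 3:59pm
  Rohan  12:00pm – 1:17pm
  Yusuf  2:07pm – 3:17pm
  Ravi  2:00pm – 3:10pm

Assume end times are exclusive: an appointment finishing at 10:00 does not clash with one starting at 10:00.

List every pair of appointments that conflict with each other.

Sorted by start: Rohan, Declan, Ravi, Yusuf, Omar, Dmitri, Hannah, Tariq.
Declan starts after Rohan ends, so Rohan has no further overlaps.
Ravi starts before Declan ends → Declan and Ravi overlap.
Yusuf starts before Declan ends → Declan and Yusuf overlap.
Omar starts before Declan ends → Declan and Omar overlap.
Dmitri starts before Declan ends → Declan and Dmitri overlap.
Hannah starts after Declan ends, so Declan has no further overlaps.
Yusuf starts before Ravi ends → Ravi and Yusuf overlap.
Omar starts before Ravi ends → Ravi and Omar overlap.
Dmitri starts before Ravi ends → Ravi and Dmitri overlap.
Hannah starts exactly when Ravi ends (back-to-back, no overlap), so Ravi has no further overlaps.
Omar starts before Yusuf ends → Yusuf and Omar overlap.
Dmitri starts before Yusuf ends → Yusuf and Dmitri overlap.
Hannah starts before Yusuf ends → Yusuf and Hannah overlap.
Tariq starts after Yusuf ends.
Dmitri starts before Omar ends → Omar and Dmitri overlap.
Hannah starts exactly when Omar ends (back-to-back, no overlap), so Omar has no further overlaps.
Hannah starts before Dmitri ends → Dmitri and Hannah overlap.
Tariq starts exactly when Dmitri ends (back-to-back, no overlap).
Tariq starts before Hannah ends → Hannah and Tariq overlap.

Declan & Dmitri, Declan & Omar, Declan & Ravi, Declan & Yusuf, Dmitri & Hannah, Dmitri & Omar, Dmitri & Ravi, Dmitri & Yusuf, Hannah & Tariq, Hannah & Yusuf, Omar & Ravi, Omar & Yusuf, Ravi & Yusuf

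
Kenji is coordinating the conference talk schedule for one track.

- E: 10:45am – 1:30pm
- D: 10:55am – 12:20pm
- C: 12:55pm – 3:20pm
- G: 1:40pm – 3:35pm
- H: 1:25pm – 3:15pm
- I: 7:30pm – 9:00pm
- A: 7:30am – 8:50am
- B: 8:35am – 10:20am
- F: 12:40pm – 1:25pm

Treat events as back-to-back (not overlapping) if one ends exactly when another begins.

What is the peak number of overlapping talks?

Sort all start/end points and keep a running count:
7:30am start A → 1
8:35am start B → 2
8:50am end A → 1
10:20am end B → 0
10:45am start E → 1
10:55am start D → 2
12:20pm end D → 1
12:40pm start F → 2
12:55pm start C → 3
1:25pm end F → 2
1:25pm start H → 3
1:30pm end E → 2
1:40pm start G → 3
3:15pm end H → 2
3:20pm end C → 1
3:35pm end G → 0
7:30pm start I → 1
9:00pm end I → 0
Peak is 3, at 12:55pm (C, E, F).

3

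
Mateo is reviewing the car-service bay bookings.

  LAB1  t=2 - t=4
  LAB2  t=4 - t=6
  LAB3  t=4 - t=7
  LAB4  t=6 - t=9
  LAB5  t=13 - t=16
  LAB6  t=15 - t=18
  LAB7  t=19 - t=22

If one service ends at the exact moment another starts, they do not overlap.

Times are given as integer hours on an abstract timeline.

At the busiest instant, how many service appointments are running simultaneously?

Walk through starts and ends in time order (an end at T is processed before a start at T):
t=2 start LAB1 → 1
t=4 end LAB1 → 0
t=4 start LAB2 → 1
t=4 start LAB3 → 2
t=6 end LAB2 → 1
t=6 start LAB4 → 2
t=7 end LAB3 → 1
t=9 end LAB4 → 0
t=13 start LAB5 → 1
t=15 start LAB6 → 2
t=16 end LAB5 → 1
t=18 end LAB6 → 0
t=19 start LAB7 → 1
t=22 end LAB7 → 0
Peak is 2, at t=4 (LAB2, LAB3).

2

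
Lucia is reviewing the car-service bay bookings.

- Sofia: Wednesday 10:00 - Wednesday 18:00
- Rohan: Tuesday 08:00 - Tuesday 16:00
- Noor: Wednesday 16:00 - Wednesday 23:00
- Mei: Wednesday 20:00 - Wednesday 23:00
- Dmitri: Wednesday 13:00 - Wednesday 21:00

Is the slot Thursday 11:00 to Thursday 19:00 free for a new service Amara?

Yes — the slot is free

Rohan: ends Tuesday 16:00 at or before Amara starts Thursday 11:00 → clear.
Sofia: ends Wednesday 18:00 at or before Amara starts Thursday 11:00 → clear.
Dmitri: ends Wednesday 21:00 at or before Amara starts Thursday 11:00 → clear.
Noor: ends Wednesday 23:00 at or before Amara starts Thursday 11:00 → clear.
Mei: ends Wednesday 23:00 at or before Amara starts Thursday 11:00 → clear.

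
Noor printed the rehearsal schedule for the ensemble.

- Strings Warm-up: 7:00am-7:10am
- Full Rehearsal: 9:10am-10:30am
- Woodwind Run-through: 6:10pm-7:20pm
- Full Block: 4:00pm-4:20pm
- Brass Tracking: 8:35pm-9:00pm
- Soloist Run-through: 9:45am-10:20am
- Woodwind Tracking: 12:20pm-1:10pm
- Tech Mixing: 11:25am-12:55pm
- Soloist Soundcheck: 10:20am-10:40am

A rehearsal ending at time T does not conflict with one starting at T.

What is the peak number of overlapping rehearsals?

2

Sweep the timeline, counting +1 at each start and −1 at each end (ends before starts at a tie):
7:00am start Strings Warm-up → 1
7:10am end Strings Warm-up → 0
9:10am start Full Rehearsal → 1
9:45am start Soloist Run-through → 2
10:20am end Soloist Run-through → 1
10:20am start Soloist Soundcheck → 2
10:30am end Full Rehearsal → 1
10:40am end Soloist Soundcheck → 0
11:25am start Tech Mixing → 1
12:20pm start Woodwind Tracking → 2
12:55pm end Tech Mixing → 1
1:10pm end Woodwind Tracking → 0
4:00pm start Full Block → 1
4:20pm end Full Block → 0
6:10pm start Woodwind Run-through → 1
7:20pm end Woodwind Run-through → 0
8:35pm start Brass Tracking → 1
9:00pm end Brass Tracking → 0
Peak is 2, at 9:45am (Full Rehearsal, Soloist Run-through).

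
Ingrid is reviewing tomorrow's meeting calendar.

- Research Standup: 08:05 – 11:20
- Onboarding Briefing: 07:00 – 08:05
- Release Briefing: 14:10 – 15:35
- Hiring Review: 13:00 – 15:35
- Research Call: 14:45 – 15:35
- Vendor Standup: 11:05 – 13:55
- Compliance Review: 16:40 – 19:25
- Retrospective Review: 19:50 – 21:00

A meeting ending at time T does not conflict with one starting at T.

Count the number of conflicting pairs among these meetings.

5

Sorted by start: Onboarding Briefing, Research Standup, Vendor Standup, Hiring Review, Release Briefing, Research Call, Compliance Review, Retrospective Review.
Research Standup starts exactly when Onboarding Briefing ends (back-to-back, no overlap) — done with Onboarding Briefing.
Vendor Standup starts before Research Standup ends → Research Standup and Vendor Standup overlap.
Hiring Review starts after Research Standup ends — done with Research Standup.
Hiring Review starts before Vendor Standup ends → Vendor Standup and Hiring Review overlap.
Release Briefing starts after Vendor Standup ends — done with Vendor Standup.
Release Briefing starts before Hiring Review ends → Hiring Review and Release Briefing overlap.
Research Call starts before Hiring Review ends → Hiring Review and Research Call overlap.
Compliance Review starts after Hiring Review ends — done with Hiring Review.
Research Call starts before Release Briefing ends → Release Briefing and Research Call overlap.
Compliance Review starts after Release Briefing ends — done with Release Briefing.
Compliance Review starts after Research Call ends — done with Research Call.
Retrospective Review starts after Compliance Review ends.
Overlapping pairs: Hiring Review & Release Briefing, Hiring Review & Research Call, Hiring Review & Vendor Standup, Release Briefing & Research Call, Research Standup & Vendor Standup — 5 in total.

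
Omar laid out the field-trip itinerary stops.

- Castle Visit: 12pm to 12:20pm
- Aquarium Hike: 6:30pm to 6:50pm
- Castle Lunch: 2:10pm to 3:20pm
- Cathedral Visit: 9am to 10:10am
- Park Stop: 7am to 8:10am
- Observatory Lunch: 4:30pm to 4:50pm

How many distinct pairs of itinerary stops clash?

Two intervals overlap when each starts before the other ends.
Sorted by start: Park Stop, Cathedral Visit, Castle Visit, Castle Lunch, Observatory Lunch, Aquarium Hike.
Cathedral Visit starts after Park Stop ends, so Park Stop has no further overlaps.
Castle Visit starts after Cathedral Visit ends, so Cathedral Visit has no further overlaps.
Castle Lunch starts after Castle Visit ends, so Castle Visit has no further overlaps.
Observatory Lunch starts after Castle Lunch ends, so Castle Lunch has no further overlaps.
Aquarium Hike starts after Observatory Lunch ends.
No pair overlaps.

0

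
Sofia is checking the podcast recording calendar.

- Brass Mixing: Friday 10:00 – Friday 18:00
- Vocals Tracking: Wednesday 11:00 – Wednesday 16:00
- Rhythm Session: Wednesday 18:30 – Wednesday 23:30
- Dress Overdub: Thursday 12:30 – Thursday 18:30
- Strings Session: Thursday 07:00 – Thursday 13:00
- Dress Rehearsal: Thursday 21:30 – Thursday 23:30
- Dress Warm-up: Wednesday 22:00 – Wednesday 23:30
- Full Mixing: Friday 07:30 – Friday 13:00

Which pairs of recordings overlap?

Brass Mixing & Full Mixing, Dress Overdub & Strings Session, Dress Warm-up & Rhythm Session

Two intervals overlap when each starts before the other ends.
Sorted by start: Vocals Tracking, Rhythm Session, Dress Warm-up, Strings Session, Dress Overdub, Dress Rehearsal, Full Mixing, Brass Mixing.
Rhythm Session starts after Vocals Tracking ends; Vocals Tracking is clear from here.
Dress Warm-up starts before Rhythm Session ends → Rhythm Session and Dress Warm-up overlap.
Strings Session starts after Rhythm Session ends; Rhythm Session is clear from here.
Strings Session starts after Dress Warm-up ends; Dress Warm-up is clear from here.
Dress Overdub starts before Strings Session ends → Strings Session and Dress Overdub overlap.
Dress Rehearsal starts after Strings Session ends; Strings Session is clear from here.
Dress Rehearsal starts after Dress Overdub ends; Dress Overdub is clear from here.
Full Mixing starts after Dress Rehearsal ends; Dress Rehearsal is clear from here.
Brass Mixing starts before Full Mixing ends → Full Mixing and Brass Mixing overlap.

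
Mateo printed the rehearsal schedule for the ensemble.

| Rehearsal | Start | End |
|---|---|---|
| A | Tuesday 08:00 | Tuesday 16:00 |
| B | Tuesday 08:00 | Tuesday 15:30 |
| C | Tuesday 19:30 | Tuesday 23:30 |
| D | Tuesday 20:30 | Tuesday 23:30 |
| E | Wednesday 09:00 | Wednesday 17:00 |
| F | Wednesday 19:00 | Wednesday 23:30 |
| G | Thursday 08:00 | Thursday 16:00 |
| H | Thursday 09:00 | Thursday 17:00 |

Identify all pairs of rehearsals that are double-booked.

A & B, C & D, G & H

Two intervals overlap when each starts before the other ends.
Sorted by start: A, B, C, D, E, F, G, H.
B starts before A ends → A and B overlap.
C starts after A ends — done with A.
C starts after B ends — done with B.
D starts before C ends → C and D overlap.
E starts after C ends — done with C.
E starts after D ends — done with D.
F starts after E ends — done with E.
G starts after F ends — done with F.
H starts before G ends → G and H overlap.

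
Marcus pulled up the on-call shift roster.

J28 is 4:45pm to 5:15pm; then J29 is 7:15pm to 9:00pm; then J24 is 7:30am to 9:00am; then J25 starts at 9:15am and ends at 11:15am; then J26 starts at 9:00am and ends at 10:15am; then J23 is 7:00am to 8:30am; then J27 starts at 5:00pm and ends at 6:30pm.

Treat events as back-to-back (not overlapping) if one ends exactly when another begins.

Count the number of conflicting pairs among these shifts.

Sorted by start: J23, J24, J26, J25, J28, J27, J29.
J24 starts before J23 ends → J23 and J24 overlap.
J26 starts after J23 ends, so J23 has no further overlaps.
J26 starts exactly when J24 ends (back-to-back, no overlap), so J24 has no further overlaps.
J25 starts before J26 ends → J26 and J25 overlap.
J28 starts after J26 ends, so J26 has no further overlaps.
J28 starts after J25 ends, so J25 has no further overlaps.
J27 starts before J28 ends → J28 and J27 overlap.
J29 starts after J28 ends.
J29 starts after J27 ends.
Overlapping pairs: J23 & J24, J25 & J26, J27 & J28 — 3 in total.

3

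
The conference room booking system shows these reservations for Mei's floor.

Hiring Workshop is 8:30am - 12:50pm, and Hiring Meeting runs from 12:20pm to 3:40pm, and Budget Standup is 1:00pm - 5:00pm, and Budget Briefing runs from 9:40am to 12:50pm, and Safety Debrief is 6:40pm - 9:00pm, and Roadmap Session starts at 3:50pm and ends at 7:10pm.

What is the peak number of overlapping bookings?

Sweep the timeline, counting +1 at each start and −1 at each end (ends before starts at a tie):
8:30am start Hiring Workshop → 1
9:40am start Budget Briefing → 2
12:20pm start Hiring Meeting → 3
12:50pm end Budget Briefing → 2
12:50pm end Hiring Workshop → 1
1:00pm start Budget Standup → 2
3:40pm end Hiring Meeting → 1
3:50pm start Roadmap Session → 2
5:00pm end Budget Standup → 1
6:40pm start Safety Debrief → 2
7:10pm end Roadmap Session → 1
9:00pm end Safety Debrief → 0
Peak is 3, at 12:20pm (Budget Briefing, Hiring Meeting, Hiring Workshop).

3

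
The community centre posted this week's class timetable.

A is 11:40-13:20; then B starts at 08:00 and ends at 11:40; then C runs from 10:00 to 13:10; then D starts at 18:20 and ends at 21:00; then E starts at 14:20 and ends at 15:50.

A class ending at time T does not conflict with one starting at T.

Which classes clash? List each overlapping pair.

Sorted by start: B, C, A, E, D.
C starts before B ends → B and C overlap.
A starts exactly when B ends (back-to-back, no overlap); B is clear from here.
A starts before C ends → C and A overlap.
E starts after C ends; C is clear from here.
E starts after A ends; A is clear from here.
D starts after E ends.

A & C, B & C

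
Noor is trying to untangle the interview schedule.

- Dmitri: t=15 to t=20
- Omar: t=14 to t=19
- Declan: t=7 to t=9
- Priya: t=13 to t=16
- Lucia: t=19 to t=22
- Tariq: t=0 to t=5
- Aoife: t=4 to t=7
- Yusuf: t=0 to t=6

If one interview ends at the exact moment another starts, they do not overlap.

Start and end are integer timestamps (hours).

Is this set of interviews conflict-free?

Sorted by start: Tariq, Yusuf, Aoife, Declan, Priya, Omar, Dmitri, Lucia.
Yusuf starts before Tariq ends → Tariq and Yusuf overlap.
That's a conflict, so the schedule is not conflict-free.

No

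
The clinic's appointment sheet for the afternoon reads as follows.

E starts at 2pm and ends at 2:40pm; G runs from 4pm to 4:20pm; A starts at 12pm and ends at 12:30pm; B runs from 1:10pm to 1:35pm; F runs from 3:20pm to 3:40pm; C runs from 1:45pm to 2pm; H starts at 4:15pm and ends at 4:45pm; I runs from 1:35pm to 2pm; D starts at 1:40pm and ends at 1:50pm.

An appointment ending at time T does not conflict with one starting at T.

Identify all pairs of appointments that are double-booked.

C & D, C & I, D & I, G & H

Check each pair: they overlap iff neither finishes before the other starts.
Sorted by start: A, B, I, D, C, E, F, G, H.
B starts after A ends — done with A.
I starts exactly when B ends (back-to-back, no overlap) — done with B.
D starts before I ends → I and D overlap.
C starts before I ends → I and C overlap.
E starts exactly when I ends (back-to-back, no overlap) — done with I.
C starts before D ends → D and C overlap.
E starts after D ends — done with D.
E starts exactly when C ends (back-to-back, no overlap) — done with C.
F starts after E ends — done with E.
G starts after F ends — done with F.
H starts before G ends → G and H overlap.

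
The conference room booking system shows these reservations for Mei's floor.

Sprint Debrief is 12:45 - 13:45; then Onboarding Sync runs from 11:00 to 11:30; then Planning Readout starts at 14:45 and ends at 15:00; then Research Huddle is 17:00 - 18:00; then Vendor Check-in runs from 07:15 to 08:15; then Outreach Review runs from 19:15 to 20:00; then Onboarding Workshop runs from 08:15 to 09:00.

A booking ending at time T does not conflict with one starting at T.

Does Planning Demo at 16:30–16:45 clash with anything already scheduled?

No — it doesn't clash with anything

Vendor Check-in: ends 08:15 at or before Planning Demo starts 16:30 → clear.
Onboarding Workshop: ends 09:00 at or before Planning Demo starts 16:30 → clear.
Onboarding Sync: ends 11:30 at or before Planning Demo starts 16:30 → clear.
Sprint Debrief: ends 13:45 at or before Planning Demo starts 16:30 → clear.
Planning Readout: ends 15:00 at or before Planning Demo starts 16:30 → clear.
Research Huddle: starts 17:00 at or after Planning Demo ends 16:45 → clear.
Outreach Review: starts 19:15 at or after Planning Demo ends 16:45 → clear.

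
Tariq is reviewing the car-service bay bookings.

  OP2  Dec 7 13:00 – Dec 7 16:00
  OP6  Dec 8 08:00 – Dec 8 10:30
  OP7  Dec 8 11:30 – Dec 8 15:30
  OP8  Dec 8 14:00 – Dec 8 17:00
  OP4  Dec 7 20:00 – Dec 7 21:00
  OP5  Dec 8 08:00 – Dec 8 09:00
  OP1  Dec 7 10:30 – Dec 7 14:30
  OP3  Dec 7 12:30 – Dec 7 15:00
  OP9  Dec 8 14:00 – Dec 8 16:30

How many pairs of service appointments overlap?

Sorted by start: OP1, OP3, OP2, OP4, OP5, OP6, OP7, OP8, OP9.
OP3 starts before OP1 ends → OP1 and OP3 overlap.
OP2 starts before OP1 ends → OP1 and OP2 overlap.
OP4 starts after OP1 ends, so OP1 has no further overlaps.
OP2 starts before OP3 ends → OP3 and OP2 overlap.
OP4 starts after OP3 ends, so OP3 has no further overlaps.
OP4 starts after OP2 ends, so OP2 has no further overlaps.
OP5 starts after OP4 ends, so OP4 has no further overlaps.
OP6 starts before OP5 ends → OP5 and OP6 overlap.
OP7 starts after OP5 ends, so OP5 has no further overlaps.
OP7 starts after OP6 ends, so OP6 has no further overlaps.
OP8 starts before OP7 ends → OP7 and OP8 overlap.
OP9 starts before OP7 ends → OP7 and OP9 overlap.
OP9 starts before OP8 ends → OP8 and OP9 overlap.
Overlapping pairs: OP1 & OP2, OP1 & OP3, OP2 & OP3, OP5 & OP6, OP7 & OP8, OP7 & OP9, OP8 & OP9 — 7 in total.

7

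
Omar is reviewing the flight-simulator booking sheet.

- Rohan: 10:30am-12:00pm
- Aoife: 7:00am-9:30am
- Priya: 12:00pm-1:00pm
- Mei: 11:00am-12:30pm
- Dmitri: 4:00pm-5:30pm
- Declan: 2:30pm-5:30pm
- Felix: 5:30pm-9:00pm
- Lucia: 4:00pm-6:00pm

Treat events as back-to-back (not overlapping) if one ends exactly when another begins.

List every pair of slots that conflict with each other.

Declan & Dmitri, Declan & Lucia, Dmitri & Lucia, Felix & Lucia, Mei & Priya, Mei & Rohan

Sorted by start: Aoife, Rohan, Mei, Priya, Declan, Dmitri, Lucia, Felix.
Rohan starts after Aoife ends; Aoife is clear from here.
Mei starts before Rohan ends → Rohan and Mei overlap.
Priya starts exactly when Rohan ends (back-to-back, no overlap); Rohan is clear from here.
Priya starts before Mei ends → Mei and Priya overlap.
Declan starts after Mei ends; Mei is clear from here.
Declan starts after Priya ends; Priya is clear from here.
Dmitri starts before Declan ends → Declan and Dmitri overlap.
Lucia starts before Declan ends → Declan and Lucia overlap.
Felix starts exactly when Declan ends (back-to-back, no overlap).
Lucia starts before Dmitri ends → Dmitri and Lucia overlap.
Felix starts exactly when Dmitri ends (back-to-back, no overlap).
Felix starts before Lucia ends → Lucia and Felix overlap.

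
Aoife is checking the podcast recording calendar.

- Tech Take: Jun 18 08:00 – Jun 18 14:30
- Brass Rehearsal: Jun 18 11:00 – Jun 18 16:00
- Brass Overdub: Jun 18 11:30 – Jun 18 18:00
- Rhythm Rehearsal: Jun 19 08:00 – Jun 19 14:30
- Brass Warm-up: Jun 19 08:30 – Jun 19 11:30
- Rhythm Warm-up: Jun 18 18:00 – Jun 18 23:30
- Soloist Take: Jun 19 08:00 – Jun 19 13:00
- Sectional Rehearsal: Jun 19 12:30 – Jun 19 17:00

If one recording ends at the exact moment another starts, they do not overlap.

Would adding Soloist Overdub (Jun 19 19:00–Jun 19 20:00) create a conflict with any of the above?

Tech Take: ends Jun 18 14:30 at or before Soloist Overdub starts Jun 19 19:00 → clear.
Brass Rehearsal: ends Jun 18 16:00 at or before Soloist Overdub starts Jun 19 19:00 → clear.
Brass Overdub: ends Jun 18 18:00 at or before Soloist Overdub starts Jun 19 19:00 → clear.
Rhythm Warm-up: ends Jun 18 23:30 at or before Soloist Overdub starts Jun 19 19:00 → clear.
Rhythm Rehearsal: ends Jun 19 14:30 at or before Soloist Overdub starts Jun 19 19:00 → clear.
Soloist Take: ends Jun 19 13:00 at or before Soloist Overdub starts Jun 19 19:00 → clear.
Brass Warm-up: ends Jun 19 11:30 at or before Soloist Overdub starts Jun 19 19:00 → clear.
Sectional Rehearsal: ends Jun 19 17:00 at or before Soloist Overdub starts Jun 19 19:00 → clear.

No — it doesn't clash with anything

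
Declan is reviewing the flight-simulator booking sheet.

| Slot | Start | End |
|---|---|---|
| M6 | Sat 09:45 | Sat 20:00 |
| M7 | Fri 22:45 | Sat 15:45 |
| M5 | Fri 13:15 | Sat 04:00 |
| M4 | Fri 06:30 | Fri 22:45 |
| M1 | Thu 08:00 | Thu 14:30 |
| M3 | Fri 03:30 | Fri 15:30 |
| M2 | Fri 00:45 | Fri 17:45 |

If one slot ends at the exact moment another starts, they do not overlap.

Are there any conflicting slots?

Sorted by start: M1, M2, M3, M4, M5, M7, M6.
M2 starts after M1 ends, so M1 has no further overlaps.
M3 starts before M2 ends → M2 and M3 overlap.
That's a conflict, so the schedule is not conflict-free.

Yes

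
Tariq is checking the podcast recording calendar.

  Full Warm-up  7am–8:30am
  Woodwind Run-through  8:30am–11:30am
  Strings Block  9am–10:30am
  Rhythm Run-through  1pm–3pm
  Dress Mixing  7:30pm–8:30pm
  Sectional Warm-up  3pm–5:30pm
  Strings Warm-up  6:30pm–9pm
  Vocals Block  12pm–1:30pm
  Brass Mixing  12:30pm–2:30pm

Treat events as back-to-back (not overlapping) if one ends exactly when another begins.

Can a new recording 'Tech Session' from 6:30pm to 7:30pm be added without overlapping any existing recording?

Full Warm-up: ends 8:30am at or before Tech Session starts 6:30pm → clear.
Woodwind Run-through: ends 11:30am at or before Tech Session starts 6:30pm → clear.
Strings Block: ends 10:30am at or before Tech Session starts 6:30pm → clear.
Vocals Block: ends 1:30pm at or before Tech Session starts 6:30pm → clear.
Brass Mixing: ends 2:30pm at or before Tech Session starts 6:30pm → clear.
Rhythm Run-through: ends 3pm at or before Tech Session starts 6:30pm → clear.
Sectional Warm-up: ends 5:30pm at or before Tech Session starts 6:30pm → clear.
Strings Warm-up: starts 6:30pm before Tech Session ends 7:30pm, and ends 9pm after Tech Session starts 6:30pm → overlap.
Dress Mixing: starts 7:30pm at or after Tech Session ends 7:30pm → clear.
Tech Session overlaps Strings Warm-up.

No — it overlaps Strings Warm-up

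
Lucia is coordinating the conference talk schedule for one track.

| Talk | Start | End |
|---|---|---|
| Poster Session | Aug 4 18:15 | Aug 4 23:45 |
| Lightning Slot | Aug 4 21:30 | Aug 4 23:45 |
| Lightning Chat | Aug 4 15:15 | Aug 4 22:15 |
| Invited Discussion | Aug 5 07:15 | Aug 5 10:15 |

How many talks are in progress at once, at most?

3

Sweep the timeline, counting +1 at each start and −1 at each end (ends before starts at a tie):
Aug 4 15:15 start Lightning Chat → 1
Aug 4 18:15 start Poster Session → 2
Aug 4 21:30 start Lightning Slot → 3
Aug 4 22:15 end Lightning Chat → 2
Aug 4 23:45 end Lightning Slot → 1
Aug 4 23:45 end Poster Session → 0
Aug 5 07:15 start Invited Discussion → 1
Aug 5 10:15 end Invited Discussion → 0
Peak is 3, at Aug 4 21:30 (Lightning Chat, Lightning Slot, Poster Session).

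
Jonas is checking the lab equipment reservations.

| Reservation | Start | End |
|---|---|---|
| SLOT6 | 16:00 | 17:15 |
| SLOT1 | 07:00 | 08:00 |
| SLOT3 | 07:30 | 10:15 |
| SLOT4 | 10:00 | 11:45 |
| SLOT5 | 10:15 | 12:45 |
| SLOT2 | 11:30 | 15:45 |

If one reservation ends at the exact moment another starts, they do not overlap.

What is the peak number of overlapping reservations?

Sweep the timeline, counting +1 at each start and −1 at each end (ends before starts at a tie):
07:00 start SLOT1 → 1
07:30 start SLOT3 → 2
08:00 end SLOT1 → 1
10:00 start SLOT4 → 2
10:15 end SLOT3 → 1
10:15 start SLOT5 → 2
11:30 start SLOT2 → 3
11:45 end SLOT4 → 2
12:45 end SLOT5 → 1
15:45 end SLOT2 → 0
16:00 start SLOT6 → 1
17:15 end SLOT6 → 0
Peak is 3, at 11:30 (SLOT2, SLOT4, SLOT5).

3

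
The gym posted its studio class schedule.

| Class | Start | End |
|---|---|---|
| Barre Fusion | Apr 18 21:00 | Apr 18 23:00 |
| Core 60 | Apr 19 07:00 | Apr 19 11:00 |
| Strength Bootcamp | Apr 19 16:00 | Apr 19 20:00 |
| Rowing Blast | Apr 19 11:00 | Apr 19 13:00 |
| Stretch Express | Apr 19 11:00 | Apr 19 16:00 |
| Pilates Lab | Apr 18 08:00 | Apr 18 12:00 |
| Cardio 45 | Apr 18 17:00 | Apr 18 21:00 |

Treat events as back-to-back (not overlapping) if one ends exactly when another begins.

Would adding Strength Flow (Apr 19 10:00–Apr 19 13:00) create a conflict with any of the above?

Yes — it overlaps Core 60, Rowing Blast, Stretch Express

Pilates Lab: ends Apr 18 12:00 at or before Strength Flow starts Apr 19 10:00 → clear.
Cardio 45: ends Apr 18 21:00 at or before Strength Flow starts Apr 19 10:00 → clear.
Barre Fusion: ends Apr 18 23:00 at or before Strength Flow starts Apr 19 10:00 → clear.
Core 60: starts Apr 19 07:00 before Strength Flow ends Apr 19 13:00, and ends Apr 19 11:00 after Strength Flow starts Apr 19 10:00 → overlap.
Rowing Blast: starts Apr 19 11:00 before Strength Flow ends Apr 19 13:00, and ends Apr 19 13:00 after Strength Flow starts Apr 19 10:00 → overlap.
Stretch Express: starts Apr 19 11:00 before Strength Flow ends Apr 19 13:00, and ends Apr 19 16:00 after Strength Flow starts Apr 19 10:00 → overlap.
Strength Bootcamp: starts Apr 19 16:00 at or after Strength Flow ends Apr 19 13:00 → clear.
Strength Flow overlaps Rowing Blast, Core 60, Stretch Express.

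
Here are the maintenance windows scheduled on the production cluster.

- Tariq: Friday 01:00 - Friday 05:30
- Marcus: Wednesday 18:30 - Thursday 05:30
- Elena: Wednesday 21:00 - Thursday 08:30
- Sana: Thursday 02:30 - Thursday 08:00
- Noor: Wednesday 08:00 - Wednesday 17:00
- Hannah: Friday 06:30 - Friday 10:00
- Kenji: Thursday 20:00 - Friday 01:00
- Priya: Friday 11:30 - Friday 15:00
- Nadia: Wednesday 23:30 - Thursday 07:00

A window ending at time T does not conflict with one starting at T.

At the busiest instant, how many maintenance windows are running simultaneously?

4

Sweep the timeline, counting +1 at each start and −1 at each end (ends before starts at a tie):
Wednesday 08:00 start Noor → 1
Wednesday 17:00 end Noor → 0
Wednesday 18:30 start Marcus → 1
Wednesday 21:00 start Elena → 2
Wednesday 23:30 start Nadia → 3
Thursday 02:30 start Sana → 4
Thursday 05:30 end Marcus → 3
Thursday 07:00 end Nadia → 2
Thursday 08:00 end Sana → 1
Thursday 08:30 end Elena → 0
Thursday 20:00 start Kenji → 1
Friday 01:00 end Kenji → 0
Friday 01:00 start Tariq → 1
Friday 05:30 end Tariq → 0
Friday 06:30 start Hannah → 1
Friday 10:00 end Hannah → 0
Friday 11:30 start Priya → 1
Friday 15:00 end Priya → 0
Peak is 4, at Thursday 02:30 (Elena, Marcus, Nadia, Sana).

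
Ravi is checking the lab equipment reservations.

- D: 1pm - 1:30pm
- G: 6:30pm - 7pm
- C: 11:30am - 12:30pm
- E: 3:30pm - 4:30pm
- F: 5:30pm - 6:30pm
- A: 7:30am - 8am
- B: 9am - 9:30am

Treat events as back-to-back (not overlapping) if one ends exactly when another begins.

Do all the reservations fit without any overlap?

Two intervals overlap when each starts before the other ends.
Sorted by start: A, B, C, D, E, F, G.
B starts after A ends, so A has no further overlaps.
C starts after B ends, so B has no further overlaps.
D starts after C ends, so C has no further overlaps.
E starts after D ends, so D has no further overlaps.
F starts after E ends, so E has no further overlaps.
G starts exactly when F ends (back-to-back, no overlap).
Every pair is clear; the schedule has no overlaps.

Yes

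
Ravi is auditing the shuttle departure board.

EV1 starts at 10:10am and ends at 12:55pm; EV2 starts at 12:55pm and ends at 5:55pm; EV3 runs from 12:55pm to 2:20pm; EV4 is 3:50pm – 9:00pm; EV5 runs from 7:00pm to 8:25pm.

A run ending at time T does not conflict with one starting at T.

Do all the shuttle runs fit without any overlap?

No

Check each pair: they overlap iff neither finishes before the other starts.
Sorted by start: EV1, EV2, EV3, EV4, EV5.
EV2 starts exactly when EV1 ends (back-to-back, no overlap), so EV1 has no further overlaps.
EV3 starts before EV2 ends → EV2 and EV3 overlap.
That's a conflict, so the schedule is not conflict-free.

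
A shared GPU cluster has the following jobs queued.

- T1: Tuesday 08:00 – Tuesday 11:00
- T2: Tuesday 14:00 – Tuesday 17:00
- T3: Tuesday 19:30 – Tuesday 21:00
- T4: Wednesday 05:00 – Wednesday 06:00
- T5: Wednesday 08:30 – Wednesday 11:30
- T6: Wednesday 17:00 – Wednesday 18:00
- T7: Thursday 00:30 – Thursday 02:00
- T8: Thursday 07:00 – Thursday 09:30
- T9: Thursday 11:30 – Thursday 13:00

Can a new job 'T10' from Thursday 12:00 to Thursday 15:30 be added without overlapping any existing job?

No — it overlaps T9

T1: ends Tuesday 11:00 at or before T10 starts Thursday 12:00 → clear.
T2: ends Tuesday 17:00 at or before T10 starts Thursday 12:00 → clear.
T3: ends Tuesday 21:00 at or before T10 starts Thursday 12:00 → clear.
T4: ends Wednesday 06:00 at or before T10 starts Thursday 12:00 → clear.
T5: ends Wednesday 11:30 at or before T10 starts Thursday 12:00 → clear.
T6: ends Wednesday 18:00 at or before T10 starts Thursday 12:00 → clear.
T7: ends Thursday 02:00 at or before T10 starts Thursday 12:00 → clear.
T8: ends Thursday 09:30 at or before T10 starts Thursday 12:00 → clear.
T9: starts Thursday 11:30 before T10 ends Thursday 15:30, and ends Thursday 13:00 after T10 starts Thursday 12:00 → overlap.
T10 overlaps T9.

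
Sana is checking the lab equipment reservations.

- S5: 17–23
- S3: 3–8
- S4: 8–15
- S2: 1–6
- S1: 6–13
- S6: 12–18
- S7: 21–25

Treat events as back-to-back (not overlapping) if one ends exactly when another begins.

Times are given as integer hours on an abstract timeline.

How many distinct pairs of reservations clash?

7

Sorted by start: S2, S3, S1, S4, S6, S5, S7.
S3 starts before S2 ends → S2 and S3 overlap.
S1 starts exactly when S2 ends (back-to-back, no overlap), so nothing later overlaps S2 either.
S1 starts before S3 ends → S3 and S1 overlap.
S4 starts exactly when S3 ends (back-to-back, no overlap), so nothing later overlaps S3 either.
S4 starts before S1 ends → S1 and S4 overlap.
S6 starts before S1 ends → S1 and S6 overlap.
S5 starts after S1 ends, so nothing later overlaps S1 either.
S6 starts before S4 ends → S4 and S6 overlap.
S5 starts after S4 ends, so nothing later overlaps S4 either.
S5 starts before S6 ends → S6 and S5 overlap.
S7 starts after S6 ends.
S7 starts before S5 ends → S5 and S7 overlap.
Overlapping pairs: S1 & S3, S1 & S4, S1 & S6, S2 & S3, S4 & S6, S5 & S6, S5 & S7 — 7 in total.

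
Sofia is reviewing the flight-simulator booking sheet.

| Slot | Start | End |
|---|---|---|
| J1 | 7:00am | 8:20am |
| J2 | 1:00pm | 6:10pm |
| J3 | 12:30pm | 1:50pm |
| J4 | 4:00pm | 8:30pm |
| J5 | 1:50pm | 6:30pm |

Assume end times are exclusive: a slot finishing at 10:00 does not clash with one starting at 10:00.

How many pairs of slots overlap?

Sorted by start: J1, J3, J2, J5, J4.
J3 starts after J1 ends; J1 is clear from here.
J2 starts before J3 ends → J3 and J2 overlap.
J5 starts exactly when J3 ends (back-to-back, no overlap); J3 is clear from here.
J5 starts before J2 ends → J2 and J5 overlap.
J4 starts before J2 ends → J2 and J4 overlap.
J4 starts before J5 ends → J5 and J4 overlap.
Overlapping pairs: J2 & J3, J2 & J4, J2 & J5, J4 & J5 — 4 in total.

4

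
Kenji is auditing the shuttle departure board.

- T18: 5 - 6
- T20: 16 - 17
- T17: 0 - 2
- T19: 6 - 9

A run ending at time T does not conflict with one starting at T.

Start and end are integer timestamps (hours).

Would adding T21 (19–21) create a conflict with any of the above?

No — it doesn't clash with anything

T17: ends 2 at or before T21 starts 19 → clear.
T18: ends 6 at or before T21 starts 19 → clear.
T19: ends 9 at or before T21 starts 19 → clear.
T20: ends 17 at or before T21 starts 19 → clear.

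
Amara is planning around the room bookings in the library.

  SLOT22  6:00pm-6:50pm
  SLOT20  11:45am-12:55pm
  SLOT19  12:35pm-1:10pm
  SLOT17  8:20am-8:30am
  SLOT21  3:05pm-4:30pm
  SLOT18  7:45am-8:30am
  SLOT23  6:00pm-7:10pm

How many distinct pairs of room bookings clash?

Check each pair: they overlap iff neither finishes before the other starts.
Sorted by start: SLOT18, SLOT17, SLOT20, SLOT19, SLOT21, SLOT22, SLOT23.
SLOT17 starts before SLOT18 ends → SLOT18 and SLOT17 overlap.
SLOT20 starts after SLOT18 ends; SLOT18 is clear from here.
SLOT20 starts after SLOT17 ends; SLOT17 is clear from here.
SLOT19 starts before SLOT20 ends → SLOT20 and SLOT19 overlap.
SLOT21 starts after SLOT20 ends; SLOT20 is clear from here.
SLOT21 starts after SLOT19 ends; SLOT19 is clear from here.
SLOT22 starts after SLOT21 ends; SLOT21 is clear from here.
SLOT23 starts before SLOT22 ends → SLOT22 and SLOT23 overlap.
Overlapping pairs: SLOT17 & SLOT18, SLOT19 & SLOT20, SLOT22 & SLOT23 — 3 in total.

3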